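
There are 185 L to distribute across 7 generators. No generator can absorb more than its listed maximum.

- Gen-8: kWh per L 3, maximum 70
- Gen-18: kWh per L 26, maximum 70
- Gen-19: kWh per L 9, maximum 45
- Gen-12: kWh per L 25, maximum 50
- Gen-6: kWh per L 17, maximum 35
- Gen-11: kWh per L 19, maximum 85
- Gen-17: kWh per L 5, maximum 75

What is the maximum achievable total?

Highest kWh per L first: Gen-18 26 > Gen-12 25 > Gen-11 19 > Gen-6 17 > Gen-19 9 > Gen-17 5 > Gen-8 3.
Gen-18 takes 70 to reach its cap of 70 ; 115 left.
Gen-12: +50 to 50 (cap) ; 65 left.
Gen-11 has room for 85 but only 65 remain, so it gets 65.
Total = 26×70 + 25×50 + 19×65 = 4305.

4305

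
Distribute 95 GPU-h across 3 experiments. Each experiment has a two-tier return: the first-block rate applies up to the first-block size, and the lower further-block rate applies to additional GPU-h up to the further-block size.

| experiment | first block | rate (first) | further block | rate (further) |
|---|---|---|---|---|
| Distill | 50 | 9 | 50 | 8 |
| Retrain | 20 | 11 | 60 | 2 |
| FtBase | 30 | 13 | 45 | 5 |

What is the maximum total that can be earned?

Order all 6 blocks by rate: FtBase/tier1 13 > Retrain/tier1 11 > Distill/tier1 9 > Distill/tier2 8 > FtBase/tier2 5 > Retrain/tier2 2.
FtBase/tier1 (13): +30 — 65 left.
Retrain tier1 at 11: fill all 20 — 45 left.
Distill tier1 at 9: only 45 left, fill 45.
Total = 13×30 + 11×20 + 9×45 = 1015.

1015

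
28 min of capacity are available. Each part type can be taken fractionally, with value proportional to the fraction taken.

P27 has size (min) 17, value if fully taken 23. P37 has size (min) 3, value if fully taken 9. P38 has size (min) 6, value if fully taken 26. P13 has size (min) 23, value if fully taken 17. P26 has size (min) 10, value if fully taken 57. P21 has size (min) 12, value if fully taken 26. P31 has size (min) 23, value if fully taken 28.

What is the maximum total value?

Rank by value-to-size ratio: P26 57/10≈5.7, P38 26/6≈4.33, P37 9/3≈3, P21 26/12≈2.17, P27 23/17≈1.35, P31 28/23≈1.22, P13 17/23≈0.739.
All 10 min of P26 fit (value 57) ; 18 remain.
All 6 min of P38 fit (value 26) ; 12 remain.
P37: take in full, 3 min for value 9 ; 9 left.
9 min left: a 9/12 share of P21 gives 26×9/12 = 19.5.
Total value = 111.5.

111.5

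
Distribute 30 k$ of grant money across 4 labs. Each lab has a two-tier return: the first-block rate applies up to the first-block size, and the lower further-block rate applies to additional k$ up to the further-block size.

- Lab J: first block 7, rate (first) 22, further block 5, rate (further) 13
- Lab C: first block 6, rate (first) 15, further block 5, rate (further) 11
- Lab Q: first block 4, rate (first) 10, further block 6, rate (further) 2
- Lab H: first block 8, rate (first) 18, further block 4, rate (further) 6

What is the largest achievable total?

Order all 8 blocks by rate: Lab J/tier1 22 > Lab H/tier1 18 > Lab C/tier1 15 > Lab J/tier2 13 > Lab C/tier2 11 > Lab Q/tier1 10 > Lab H/tier2 6 > Lab Q/tier2 2.
Fill Lab J tier1 block (7 at 22) → 23 left.
Lab H/tier1 (18): +8 → 15 left.
Fill Lab C tier1 block (6 at 15) → 9 left.
Lab J/tier2 (13): +5 → 4 left.
4 remain; put them into Lab C tier2 at 11.
Total = 22×7 + 18×8 + 15×6 + 13×5 + 11×4 = 497.

497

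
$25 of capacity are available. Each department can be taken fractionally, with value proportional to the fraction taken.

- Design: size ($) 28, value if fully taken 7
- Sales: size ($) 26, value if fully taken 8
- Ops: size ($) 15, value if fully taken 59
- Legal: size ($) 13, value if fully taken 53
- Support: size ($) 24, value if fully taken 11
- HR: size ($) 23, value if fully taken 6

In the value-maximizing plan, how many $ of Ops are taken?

12

Best value per unit of size first: Legal 53/13≈4.08, Ops 59/15≈3.93, Support 11/24≈0.458, Sales 8/26≈0.308, HR 6/23≈0.261, Design 7/28≈0.25.
Legal: take in full, 13 $ for value 53 → 12 left.
Fill the last 12 $ with part of Ops: 12/15 of it earns 47.2.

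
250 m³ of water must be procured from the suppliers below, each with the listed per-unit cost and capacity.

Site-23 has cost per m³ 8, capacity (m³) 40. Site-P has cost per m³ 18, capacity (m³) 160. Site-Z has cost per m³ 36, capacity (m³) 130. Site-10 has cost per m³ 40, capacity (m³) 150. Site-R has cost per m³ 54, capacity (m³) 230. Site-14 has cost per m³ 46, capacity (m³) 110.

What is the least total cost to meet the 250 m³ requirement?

5000

Cheapest first:
Site-23 at 8: take all 40 m³ ; 210 still needed.
Take 160 from Site-P at 18 ; need 50 more.
Take 50 from Site-Z at 36 to finish.
Site-10, Site-14, Site-R: unused.
Cost = 40×8 + 160×18 + 50×36 = 5000.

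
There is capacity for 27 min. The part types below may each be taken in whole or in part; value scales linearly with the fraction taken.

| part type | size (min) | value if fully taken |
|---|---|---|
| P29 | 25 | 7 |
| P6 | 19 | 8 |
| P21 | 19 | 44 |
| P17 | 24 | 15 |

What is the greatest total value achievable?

49

Best value per unit of size first: P21 44/19≈2.32, P17 15/24≈0.625, P6 8/19≈0.421, P29 7/25≈0.28.
Take all of P21 (19 min, value 44) ; 8 min left.
8 min left: a 8/24 share of P17 gives 15×8/24 = 5.
Total value = 49.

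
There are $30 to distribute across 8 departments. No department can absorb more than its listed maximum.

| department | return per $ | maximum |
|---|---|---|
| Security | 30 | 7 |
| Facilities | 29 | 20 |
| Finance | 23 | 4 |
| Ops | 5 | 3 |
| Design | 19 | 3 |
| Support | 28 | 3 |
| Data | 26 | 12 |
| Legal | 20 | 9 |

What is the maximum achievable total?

874

Order the departments by return per $: Security 30 > Facilities 29 > Support 28 > Data 26 > Finance 23 > Legal 20 > Design 19 > Ops 5.
Security: +7 to 7 (cap) — 23 left.
Facilities takes 20 to reach its cap of 20 — 3 left.
Give Support 3 to hit its cap of 3 — 0 left.
Total = 30×7 + 29×20 + 28×3 = 874.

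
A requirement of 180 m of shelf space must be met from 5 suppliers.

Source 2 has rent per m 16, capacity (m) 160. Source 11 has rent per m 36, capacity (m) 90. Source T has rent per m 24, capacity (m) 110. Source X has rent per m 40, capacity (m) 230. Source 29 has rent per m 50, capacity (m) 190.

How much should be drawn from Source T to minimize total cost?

20

Cheapest first:
Take 160 from Source 2 at 16 → need 20 more.
Source T at 24: take 20 of its 110 → requirement met.
Source 11, Source X, Source 29: unused.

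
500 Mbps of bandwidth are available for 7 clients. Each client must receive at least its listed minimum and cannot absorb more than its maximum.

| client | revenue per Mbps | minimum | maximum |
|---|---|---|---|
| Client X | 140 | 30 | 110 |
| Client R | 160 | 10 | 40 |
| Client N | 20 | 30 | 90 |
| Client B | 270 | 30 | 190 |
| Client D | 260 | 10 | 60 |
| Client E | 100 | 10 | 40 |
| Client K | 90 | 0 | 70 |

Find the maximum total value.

96000

Meeting every minimum uses 30+10+30+30+10+10+0 = 120 Mbps, leaving 380.
Order the clients by revenue per Mbps: Client B 270 > Client D 260 > Client R 160 > Client X 140 > Client E 100 > Client K 90 > Client N 20.
Client B: +160 to 190 (cap) — 220 left.
Give Client D 50 more to hit its cap of 60 — 170 left.
Give Client R 30 more to hit its cap of 40 — 140 left.
Client X: +80 to 110 (cap) — 60 left.
Client E: +30 to 40 (cap) — 30 left.
Client K: +30 (room for 70) → 30. Pool exhausted.
Total = 140×110 + 160×40 + 20×30 + 270×190 + 260×60 + 100×40 + 90×30 = 96000.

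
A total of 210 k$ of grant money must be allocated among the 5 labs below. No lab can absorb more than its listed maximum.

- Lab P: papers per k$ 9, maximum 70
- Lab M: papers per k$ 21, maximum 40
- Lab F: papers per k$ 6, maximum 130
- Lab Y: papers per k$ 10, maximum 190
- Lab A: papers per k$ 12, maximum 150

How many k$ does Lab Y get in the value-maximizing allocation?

20

Order the labs by papers per k$: Lab M 21 > Lab A 12 > Lab Y 10 > Lab P 9 > Lab F 6.
Lab M: +40 to 40 (cap) ; 170 left.
Lab A takes 150 to reach its cap of 150 ; 20 left.
Only 20 left; Lab Y takes them to reach 20.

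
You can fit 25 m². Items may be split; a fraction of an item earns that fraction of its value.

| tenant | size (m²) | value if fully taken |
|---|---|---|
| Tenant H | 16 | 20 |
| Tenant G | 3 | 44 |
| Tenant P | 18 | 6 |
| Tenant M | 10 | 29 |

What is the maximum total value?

Rank by value-to-size ratio: Tenant G 44/3≈14.7, Tenant M 29/10≈2.9, Tenant H 20/16≈1.25, Tenant P 6/18≈0.333.
All 3 m² of Tenant G fit (value 44) ; 22 remain.
Take all of Tenant M (10 m², value 29) ; 12 m² left.
Fill the last 12 m² with part of Tenant H: 12/16 of it earns 15.
Total value = 88.

88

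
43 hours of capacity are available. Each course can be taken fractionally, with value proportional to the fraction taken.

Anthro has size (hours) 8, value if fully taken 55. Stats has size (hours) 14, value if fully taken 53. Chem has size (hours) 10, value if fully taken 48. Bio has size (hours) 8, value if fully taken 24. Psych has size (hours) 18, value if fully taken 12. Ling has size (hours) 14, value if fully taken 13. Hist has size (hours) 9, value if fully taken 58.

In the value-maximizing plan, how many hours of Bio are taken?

Sort by value density: Anthro 55/8≈6.88, Hist 58/9≈6.44, Chem 48/10≈4.8, Stats 53/14≈3.79, Bio 24/8≈3, Ling 13/14≈0.929, Psych 12/18≈0.667.
Anthro: take in full, 8 hours for value 55 ; 35 left.
All 9 hours of Hist fit (value 58) ; 26 remain.
Take all of Chem (10 hours, value 48) ; 16 hours left.
All 14 hours of Stats fit (value 53) ; 2 remain.
2 hours left: a 2/8 share of Bio gives 24×2/8 = 6.

2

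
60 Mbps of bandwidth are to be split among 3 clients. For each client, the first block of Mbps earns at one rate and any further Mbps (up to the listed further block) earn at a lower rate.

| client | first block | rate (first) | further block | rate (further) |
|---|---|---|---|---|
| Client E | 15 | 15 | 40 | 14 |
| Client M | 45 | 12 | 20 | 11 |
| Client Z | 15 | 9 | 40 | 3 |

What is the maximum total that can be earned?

845

Rank every tier by rate: Client E/tier1 15 > Client E/tier2 14 > Client M/tier1 12 > Client M/tier2 11 > Client Z/tier1 9 > Client Z/tier2 3.
Fill Client E tier1 block (15 at 15) ; 45 left.
Fill Client E tier2 block (40 at 14) ; 5 left.
5 remain; put them into Client M tier1 at 12.
Total = 15×15 + 14×40 + 12×5 = 845.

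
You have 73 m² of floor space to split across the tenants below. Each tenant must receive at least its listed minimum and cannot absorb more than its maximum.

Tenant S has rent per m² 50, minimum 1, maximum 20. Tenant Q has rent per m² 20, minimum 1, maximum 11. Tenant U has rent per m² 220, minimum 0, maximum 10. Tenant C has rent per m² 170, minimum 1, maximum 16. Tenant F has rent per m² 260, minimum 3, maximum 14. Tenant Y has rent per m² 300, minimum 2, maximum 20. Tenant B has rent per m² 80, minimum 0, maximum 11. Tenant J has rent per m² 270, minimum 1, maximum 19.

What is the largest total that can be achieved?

18400

Meeting every minimum uses 1+1+0+1+3+2+0+1 = 9 m², leaving 64.
Rank by rent per m²: Tenant Y 300 > Tenant J 270 > Tenant F 260 > Tenant U 220 > Tenant C 170 > Tenant B 80 > Tenant S 50 > Tenant Q 20.
Tenant Y: +18 to 20 (cap) → 46 left.
Give Tenant J 18 more to hit its cap of 19 → 28 left.
Tenant F: +11 to 14 (cap) → 17 left.
Tenant U: +10 to 10 (cap) → 7 left.
Tenant C: +7 (room for 15) → 8. Pool exhausted.
Total = 50×1 + 20×1 + 220×10 + 170×8 + 260×14 + 300×20 + 270×19 = 18400.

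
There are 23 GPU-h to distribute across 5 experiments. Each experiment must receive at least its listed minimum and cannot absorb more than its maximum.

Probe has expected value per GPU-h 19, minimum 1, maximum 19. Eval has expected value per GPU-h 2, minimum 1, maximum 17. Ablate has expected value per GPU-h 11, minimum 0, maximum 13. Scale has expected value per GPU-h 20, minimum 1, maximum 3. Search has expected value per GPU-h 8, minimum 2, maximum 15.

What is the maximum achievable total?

401

Meeting every minimum uses 1+1+0+1+2 = 5 GPU-h, leaving 18.
Rank by expected value per GPU-h: Scale 20 > Probe 19 > Ablate 11 > Search 8 > Eval 2.
Scale takes 2 more to reach its cap of 3 — 16 left.
Only 16 left; Probe takes them to reach 17.
Total = 19×17 + 2×1 + 20×3 + 8×2 = 401.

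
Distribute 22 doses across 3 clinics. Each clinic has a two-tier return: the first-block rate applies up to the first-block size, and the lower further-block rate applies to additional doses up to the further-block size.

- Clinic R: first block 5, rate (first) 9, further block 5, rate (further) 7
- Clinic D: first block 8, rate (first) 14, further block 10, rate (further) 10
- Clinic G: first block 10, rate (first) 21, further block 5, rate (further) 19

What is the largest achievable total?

Treat each block as its own option and order by rate: Clinic G/T1 21 > Clinic G/T2 19 > Clinic D/T1 14 > Clinic D/T2 10 > Clinic R/T1 9 > Clinic R/T2 7.
Clinic G T1 at 21: fill all 10 → 12 left.
Clinic G T2 at 19: fill all 5 → 7 left.
Clinic D/T1: +7 of 8 at 14; pool empty.
Total = 21×10 + 19×5 + 14×7 = 403.

403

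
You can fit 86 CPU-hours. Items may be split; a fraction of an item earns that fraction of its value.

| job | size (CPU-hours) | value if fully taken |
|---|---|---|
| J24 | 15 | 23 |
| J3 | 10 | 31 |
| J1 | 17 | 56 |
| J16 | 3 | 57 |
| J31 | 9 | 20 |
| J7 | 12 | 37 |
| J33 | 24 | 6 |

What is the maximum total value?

Rank by value-to-size ratio: J16 57/3≈19, J1 56/17≈3.29, J3 31/10≈3.1, J7 37/12≈3.08, J31 20/9≈2.22, J24 23/15≈1.53, J33 6/24≈0.25.
All 3 CPU-hours of J16 fit (value 57) ; 83 remain.
J1: take in full, 17 CPU-hours for value 56 ; 66 left.
J3: take in full, 10 CPU-hours for value 31 ; 56 left.
J7: take in full, 12 CPU-hours for value 37 ; 44 left.
J31: take in full, 9 CPU-hours for value 20 ; 35 left.
Take all of J24 (15 CPU-hours, value 23) ; 20 CPU-hours left.
20 CPU-hours left: a 20/24 share of J33 gives 6×20/24 = 5.
Total value = 229.

229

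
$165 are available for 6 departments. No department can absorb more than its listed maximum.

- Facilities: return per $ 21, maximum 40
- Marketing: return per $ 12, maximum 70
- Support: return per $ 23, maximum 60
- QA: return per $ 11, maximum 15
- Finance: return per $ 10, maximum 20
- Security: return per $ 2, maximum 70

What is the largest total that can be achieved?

Highest return per $ first: Support 23 > Facilities 21 > Marketing 12 > QA 11 > Finance 10 > Security 2.
Support takes 60 to reach its cap of 60 — 105 left.
Give Facilities 40 to hit its cap of 40 — 65 left.
Only 65 left; Marketing takes them to reach 65.
Total = 21×40 + 12×65 + 23×60 = 3000.

3000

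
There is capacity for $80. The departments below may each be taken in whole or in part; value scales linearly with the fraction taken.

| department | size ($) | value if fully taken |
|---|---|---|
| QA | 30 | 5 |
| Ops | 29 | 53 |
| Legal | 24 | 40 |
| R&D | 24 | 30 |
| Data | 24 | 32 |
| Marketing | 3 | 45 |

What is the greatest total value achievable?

170

Rank by value-to-size ratio: Marketing 45/3≈15, Ops 53/29≈1.83, Legal 40/24≈1.67, Data 32/24≈1.33, R&D 30/24≈1.25, QA 5/30≈0.167.
All 3 $ of Marketing fit (value 45) — 77 remain.
Take all of Ops (29 $, value 53) — 48 $ left.
Take all of Legal (24 $, value 40) — 24 $ left.
Take all of Data (24 $, value 32) — 0 $ left.
Total value = 170.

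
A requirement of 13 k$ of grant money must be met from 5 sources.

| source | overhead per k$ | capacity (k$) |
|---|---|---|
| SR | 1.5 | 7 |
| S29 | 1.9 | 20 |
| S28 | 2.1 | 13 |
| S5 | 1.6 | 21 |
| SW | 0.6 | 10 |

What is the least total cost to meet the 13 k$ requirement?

10.5

Use sources in increasing cost order.
SW at 0.6: take all 10 k$ → 3 still needed.
Take 3 from SR at 1.5 to finish.
S5, S29, S28: unused.
Cost = 10×0.6 + 3×1.5 = 10.5.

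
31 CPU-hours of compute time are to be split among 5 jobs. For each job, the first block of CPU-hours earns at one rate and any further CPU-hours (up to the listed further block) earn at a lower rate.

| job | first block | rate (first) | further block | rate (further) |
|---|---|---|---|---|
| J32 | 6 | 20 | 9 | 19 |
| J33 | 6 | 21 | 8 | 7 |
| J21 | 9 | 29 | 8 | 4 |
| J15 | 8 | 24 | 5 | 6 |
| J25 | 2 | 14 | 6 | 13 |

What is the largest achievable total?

737

Treat each block as its own option and order by rate: J21/tier1 29 > J15/tier1 24 > J33/tier1 21 > J32/tier1 20 > J32/tier2 19 > J25/tier1 14 > J25/tier2 13 > J33/tier2 7 > J15/tier2 6 > J21/tier2 4.
Fill J21 tier1 block (9 at 29) — 22 left.
J15 tier1 at 24: fill all 8 — 14 left.
J33/tier1 (21): +6 — 8 left.
Fill J32 tier1 block (6 at 20) — 2 left.
J32 tier2 at 19: only 2 left, fill 2.
Total = 29×9 + 24×8 + 21×6 + 20×6 + 19×2 = 737.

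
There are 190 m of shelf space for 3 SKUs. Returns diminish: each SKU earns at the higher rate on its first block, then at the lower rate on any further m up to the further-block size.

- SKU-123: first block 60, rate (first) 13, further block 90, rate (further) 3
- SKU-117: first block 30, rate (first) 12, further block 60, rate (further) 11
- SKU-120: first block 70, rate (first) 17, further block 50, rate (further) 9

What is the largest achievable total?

Rank every tier by rate: SKU-120/first 17 > SKU-123/first 13 > SKU-117/first 12 > SKU-117/second 11 > SKU-120/second 9 > SKU-123/second 3.
SKU-120 first at 17: fill all 70 ; 120 left.
SKU-123/first (13): +60 ; 60 left.
SKU-117 first at 12: fill all 30 ; 30 left.
SKU-117/second: +30 of 60 at 11; pool empty.
Total = 17×70 + 13×60 + 12×30 + 11×30 = 2660.

2660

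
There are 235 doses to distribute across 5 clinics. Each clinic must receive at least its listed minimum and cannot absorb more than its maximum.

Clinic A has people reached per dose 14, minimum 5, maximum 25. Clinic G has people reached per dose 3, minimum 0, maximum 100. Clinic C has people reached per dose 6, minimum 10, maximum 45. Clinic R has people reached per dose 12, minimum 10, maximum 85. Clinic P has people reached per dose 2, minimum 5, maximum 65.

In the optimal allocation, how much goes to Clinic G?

75

Meeting every minimum uses 5+0+10+10+5 = 30 doses, leaving 205.
Highest people reached per dose first: Clinic A 14 > Clinic R 12 > Clinic C 6 > Clinic G 3 > Clinic P 2.
Clinic A: +20 to 25 (cap) → 185 left.
Clinic R: +75 to 85 (cap) → 110 left.
Clinic C takes 35 more to reach its cap of 45 → 75 left.
Only 75 left; Clinic G takes them to reach 75.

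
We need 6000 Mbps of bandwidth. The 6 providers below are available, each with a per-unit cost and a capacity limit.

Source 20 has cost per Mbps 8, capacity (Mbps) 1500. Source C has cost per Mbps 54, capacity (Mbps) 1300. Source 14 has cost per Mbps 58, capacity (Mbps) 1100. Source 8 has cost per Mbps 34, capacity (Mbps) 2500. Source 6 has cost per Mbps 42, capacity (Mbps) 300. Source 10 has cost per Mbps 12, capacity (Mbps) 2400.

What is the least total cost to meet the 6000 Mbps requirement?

Fill from the cheapest provider first.
Source 20 at 8: take all 1500 Mbps ; 4500 still needed.
Source 10 at 12: take all 2400 Mbps ; 2100 still needed.
Source 8 at 34: take 2100 of its 2500 ; requirement met.
Source 6, Source C, Source 14: unused.
Cost = 1500×8 + 2400×12 + 2100×34 = 112200.

112200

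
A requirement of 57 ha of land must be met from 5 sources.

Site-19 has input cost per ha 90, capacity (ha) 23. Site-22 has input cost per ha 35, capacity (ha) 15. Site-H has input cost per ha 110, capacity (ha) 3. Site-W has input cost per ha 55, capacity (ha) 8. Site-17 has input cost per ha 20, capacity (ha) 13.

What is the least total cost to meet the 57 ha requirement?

3115

Fill from the cheapest source first.
Take 13 from Site-17 at 20 → need 44 more.
Take 15 from Site-22 at 35 → need 29 more.
Site-W at 55: take all 8 ha → 21 still needed.
Site-19 (90): take the remaining 21 → done.
Site-H: unused.
Cost = 13×20 + 15×35 + 8×55 + 21×90 = 3115.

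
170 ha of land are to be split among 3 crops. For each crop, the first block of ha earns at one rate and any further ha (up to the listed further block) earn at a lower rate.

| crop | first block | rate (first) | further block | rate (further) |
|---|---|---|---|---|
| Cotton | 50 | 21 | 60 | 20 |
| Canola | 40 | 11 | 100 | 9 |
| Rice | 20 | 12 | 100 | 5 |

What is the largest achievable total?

Order all 6 blocks by rate: Cotton/first 21 > Cotton/second 20 > Rice/first 12 > Canola/first 11 > Canola/second 9 > Rice/second 5.
Fill Cotton first block (50 at 21) → 120 left.
Fill Cotton second block (60 at 20) → 60 left.
Fill Rice first block (20 at 12) → 40 left.
Canola first at 11: fill all 40 → 0 left.
Total = 21×50 + 20×60 + 12×20 + 11×40 = 2930.

2930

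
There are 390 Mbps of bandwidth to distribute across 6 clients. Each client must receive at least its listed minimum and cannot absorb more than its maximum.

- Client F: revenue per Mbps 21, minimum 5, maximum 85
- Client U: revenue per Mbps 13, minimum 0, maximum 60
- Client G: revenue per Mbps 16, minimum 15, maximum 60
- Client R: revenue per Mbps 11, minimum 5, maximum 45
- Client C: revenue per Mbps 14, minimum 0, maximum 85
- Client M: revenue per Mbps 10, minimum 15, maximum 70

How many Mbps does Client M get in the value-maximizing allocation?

55

Meeting every minimum uses 5+0+15+5+0+15 = 40 Mbps, leaving 350.
Rank by revenue per Mbps: Client F 21 > Client G 16 > Client C 14 > Client U 13 > Client R 11 > Client M 10.
Client F takes 80 more to reach its cap of 85 → 270 left.
Give Client G 45 more to hit its cap of 60 → 225 left.
Client C takes 85 more to reach its cap of 85 → 140 left.
Client U takes 60 more to reach its cap of 60 → 80 left.
Client R takes 40 more to reach its cap of 45 → 40 left.
Client M: +40 (room for 55) → 55. Pool exhausted.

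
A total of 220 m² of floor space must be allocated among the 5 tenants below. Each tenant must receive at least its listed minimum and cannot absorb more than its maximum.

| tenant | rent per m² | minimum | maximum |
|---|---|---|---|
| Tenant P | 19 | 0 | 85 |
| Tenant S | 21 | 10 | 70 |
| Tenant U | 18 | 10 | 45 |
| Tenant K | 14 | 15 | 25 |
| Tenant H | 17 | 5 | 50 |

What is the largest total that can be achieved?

Meeting every minimum uses 0+10+10+15+5 = 40 m², leaving 180.
Rank by rent per m²: Tenant S 21 > Tenant P 19 > Tenant U 18 > Tenant H 17 > Tenant K 14.
Tenant S: +60 to 70 (cap) ; 120 left.
Tenant P takes 85 more to reach its cap of 85 ; 35 left.
Give Tenant U 35 more to hit its cap of 45 ; 0 left.
Total = 19×85 + 21×70 + 18×45 + 14×15 + 17×5 = 4190.

4190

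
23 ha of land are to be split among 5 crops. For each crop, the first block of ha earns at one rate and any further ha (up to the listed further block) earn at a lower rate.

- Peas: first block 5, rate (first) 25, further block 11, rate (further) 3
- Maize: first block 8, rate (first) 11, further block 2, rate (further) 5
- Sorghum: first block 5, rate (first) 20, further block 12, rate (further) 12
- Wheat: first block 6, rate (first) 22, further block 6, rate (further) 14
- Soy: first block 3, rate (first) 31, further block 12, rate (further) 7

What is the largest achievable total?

506

Treat each block as its own option and order by rate: Soy/T1 31 > Peas/T1 25 > Wheat/T1 22 > Sorghum/T1 20 > Wheat/T2 14 > Sorghum/T2 12 > Maize/T1 11 > Soy/T2 7 > Maize/T2 5 > Peas/T2 3.
Soy/T1 (31): +3 → 20 left.
Fill Peas T1 block (5 at 25) → 15 left.
Wheat/T1 (22): +6 → 9 left.
Fill Sorghum T1 block (5 at 20) → 4 left.
Wheat/T2: +4 of 6 at 14; pool empty.
Total = 31×3 + 25×5 + 22×6 + 20×5 + 14×4 = 506.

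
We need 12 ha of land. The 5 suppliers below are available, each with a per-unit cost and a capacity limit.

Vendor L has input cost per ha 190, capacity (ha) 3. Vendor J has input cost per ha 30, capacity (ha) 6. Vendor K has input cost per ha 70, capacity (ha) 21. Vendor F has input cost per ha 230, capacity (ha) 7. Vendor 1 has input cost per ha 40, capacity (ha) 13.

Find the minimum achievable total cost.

Use suppliers in increasing cost order.
Take 6 from Vendor J at 30 ; need 6 more.
Vendor 1 at 40: take 6 of its 13 ; requirement met.
Vendor K, Vendor L, Vendor F: unused.
Cost = 6×30 + 6×40 = 420.

420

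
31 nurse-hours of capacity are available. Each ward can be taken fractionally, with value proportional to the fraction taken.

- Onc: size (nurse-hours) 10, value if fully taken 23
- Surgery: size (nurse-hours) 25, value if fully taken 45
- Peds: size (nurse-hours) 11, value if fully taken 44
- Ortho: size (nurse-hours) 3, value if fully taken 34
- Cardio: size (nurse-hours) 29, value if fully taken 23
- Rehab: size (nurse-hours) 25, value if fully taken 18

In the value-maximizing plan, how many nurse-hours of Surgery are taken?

7

Sort by value density: Ortho 34/3≈11.3, Peds 44/11≈4, Onc 23/10≈2.3, Surgery 45/25≈1.8, Cardio 23/29≈0.793, Rehab 18/25≈0.72.
Ortho: take in full, 3 nurse-hours for value 34 — 28 left.
Peds: take in full, 11 nurse-hours for value 44 — 17 left.
Onc: take in full, 10 nurse-hours for value 23 — 7 left.
Only 7 nurse-hours remain; take 7/25 of Surgery for value 45×7/25 = 12.6.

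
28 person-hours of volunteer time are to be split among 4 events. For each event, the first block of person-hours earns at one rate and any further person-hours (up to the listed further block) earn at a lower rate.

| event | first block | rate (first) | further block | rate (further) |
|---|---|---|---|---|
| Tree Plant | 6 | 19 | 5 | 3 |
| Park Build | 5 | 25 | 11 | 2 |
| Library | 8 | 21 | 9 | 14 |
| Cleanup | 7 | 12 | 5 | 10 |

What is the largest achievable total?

Treat each block as its own option and order by rate: Park Build/T1 25 > Library/T1 21 > Tree Plant/T1 19 > Library/T2 14 > Cleanup/T1 12 > Cleanup/T2 10 > Tree Plant/T2 3 > Park Build/T2 2.
Park Build T1 at 25: fill all 5 ; 23 left.
Library T1 at 21: fill all 8 ; 15 left.
Tree Plant/T1 (19): +6 ; 9 left.
Library T2 at 14: fill all 9 ; 0 left.
Total = 25×5 + 21×8 + 19×6 + 14×9 = 533.

533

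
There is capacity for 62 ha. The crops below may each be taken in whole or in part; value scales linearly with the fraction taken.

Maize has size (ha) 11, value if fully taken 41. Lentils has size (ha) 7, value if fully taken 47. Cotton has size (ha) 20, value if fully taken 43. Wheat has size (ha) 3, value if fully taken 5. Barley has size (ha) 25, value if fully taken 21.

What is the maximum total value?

Sort by value density: Lentils 47/7≈6.71, Maize 41/11≈3.73, Cotton 43/20≈2.15, Wheat 5/3≈1.67, Barley 21/25≈0.84.
All 7 ha of Lentils fit (value 47) → 55 remain.
All 11 ha of Maize fit (value 41) → 44 remain.
Cotton: take in full, 20 ha for value 43 → 24 left.
Take all of Wheat (3 ha, value 5) → 21 ha left.
Fill the last 21 ha with part of Barley: 21/25 of it earns 17.64.
Total value = 153.64.

153.64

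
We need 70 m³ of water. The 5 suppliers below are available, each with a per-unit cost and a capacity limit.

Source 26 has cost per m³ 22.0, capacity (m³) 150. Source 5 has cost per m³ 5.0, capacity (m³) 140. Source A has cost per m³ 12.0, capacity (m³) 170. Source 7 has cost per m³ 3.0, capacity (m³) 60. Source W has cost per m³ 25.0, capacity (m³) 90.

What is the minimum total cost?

Fill from the cheapest supplier first.
Source 7 at 3.0: take all 60 m³ → 10 still needed.
Source 5 (5.0): take the remaining 10 → done.
Source A, Source 26, Source W: unused.
Cost = 60×3.0 + 10×5.0 = 230.

230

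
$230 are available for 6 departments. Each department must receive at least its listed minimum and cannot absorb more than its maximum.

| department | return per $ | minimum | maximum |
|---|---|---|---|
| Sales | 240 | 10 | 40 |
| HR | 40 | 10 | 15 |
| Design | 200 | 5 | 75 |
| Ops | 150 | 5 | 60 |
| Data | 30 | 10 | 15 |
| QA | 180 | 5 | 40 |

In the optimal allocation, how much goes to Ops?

Meeting every minimum uses 10+10+5+5+10+5 = 45 $, leaving 185.
Highest return per $ first: Sales 240 > Design 200 > QA 180 > Ops 150 > HR 40 > Data 30.
Give Sales 30 more to hit its cap of 40 ; 155 left.
Give Design 70 more to hit its cap of 75 ; 85 left.
QA: +35 to 40 (cap) ; 50 left.
Ops: +50 (room for 55) → 55. Pool exhausted.

55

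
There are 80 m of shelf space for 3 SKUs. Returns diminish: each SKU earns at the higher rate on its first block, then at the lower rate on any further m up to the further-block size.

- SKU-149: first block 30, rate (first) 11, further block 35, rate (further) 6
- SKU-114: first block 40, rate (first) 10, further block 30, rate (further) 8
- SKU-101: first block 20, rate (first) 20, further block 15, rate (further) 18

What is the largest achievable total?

Treat each block as its own option and order by rate: SKU-101/tier1 20 > SKU-101/tier2 18 > SKU-149/tier1 11 > SKU-114/tier1 10 > SKU-114/tier2 8 > SKU-149/tier2 6.
Fill SKU-101 tier1 block (20 at 20) — 60 left.
SKU-101/tier2 (18): +15 — 45 left.
SKU-149/tier1 (11): +30 — 15 left.
SKU-114 tier1 at 10: only 15 left, fill 15.
Total = 20×20 + 18×15 + 11×30 + 10×15 = 1150.

1150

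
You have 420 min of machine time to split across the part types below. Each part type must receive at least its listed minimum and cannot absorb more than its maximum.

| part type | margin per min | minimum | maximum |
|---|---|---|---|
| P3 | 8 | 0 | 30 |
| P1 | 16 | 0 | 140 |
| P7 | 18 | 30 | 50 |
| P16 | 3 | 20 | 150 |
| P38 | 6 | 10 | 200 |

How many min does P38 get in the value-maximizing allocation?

180

Meeting every minimum uses 0+0+30+20+10 = 60 min, leaving 360.
Order the part types by margin per min: P7 18 > P1 16 > P3 8 > P38 6 > P16 3.
Give P7 20 more to hit its cap of 50 → 340 left.
P1 takes 140 more to reach its cap of 140 → 200 left.
Give P3 30 more to hit its cap of 30 → 170 left.
P38: +170 (room for 190) → 180. Pool exhausted.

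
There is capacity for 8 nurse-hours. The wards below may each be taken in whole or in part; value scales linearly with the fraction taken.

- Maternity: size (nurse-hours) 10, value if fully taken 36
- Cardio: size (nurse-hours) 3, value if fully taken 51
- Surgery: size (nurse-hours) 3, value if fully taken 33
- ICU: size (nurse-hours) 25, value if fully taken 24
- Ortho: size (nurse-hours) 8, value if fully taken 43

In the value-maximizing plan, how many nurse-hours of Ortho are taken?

2

Rank by value-to-size ratio: Cardio 51/3≈17, Surgery 33/3≈11, Ortho 43/8≈5.38, Maternity 36/10≈3.6, ICU 24/25≈0.96.
Cardio: take in full, 3 nurse-hours for value 51 ; 5 left.
All 3 nurse-hours of Surgery fit (value 33) ; 2 remain.
2 nurse-hours left: a 2/8 share of Ortho gives 43×2/8 = 10.75.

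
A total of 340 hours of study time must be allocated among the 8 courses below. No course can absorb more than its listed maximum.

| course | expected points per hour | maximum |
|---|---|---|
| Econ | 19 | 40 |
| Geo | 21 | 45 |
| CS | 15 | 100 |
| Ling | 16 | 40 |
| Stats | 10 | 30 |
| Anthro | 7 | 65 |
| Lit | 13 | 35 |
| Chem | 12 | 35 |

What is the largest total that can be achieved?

5125

Order the courses by expected points per hour: Geo 21 > Econ 19 > Ling 16 > CS 15 > Lit 13 > Chem 12 > Stats 10 > Anthro 7.
Give Geo 45 to hit its cap of 45 — 295 left.
Econ: +40 to 40 (cap) — 255 left.
Ling takes 40 to reach its cap of 40 — 215 left.
CS takes 100 to reach its cap of 100 — 115 left.
Lit: +35 to 35 (cap) — 80 left.
Give Chem 35 to hit its cap of 35 — 45 left.
Give Stats 30 to hit its cap of 30 — 15 left.
Anthro has room for 65 but only 15 remain, so it gets 15.
Total = 19×40 + 21×45 + 15×100 + 16×40 + 10×30 + 7×15 + 13×35 + 12×35 = 5125.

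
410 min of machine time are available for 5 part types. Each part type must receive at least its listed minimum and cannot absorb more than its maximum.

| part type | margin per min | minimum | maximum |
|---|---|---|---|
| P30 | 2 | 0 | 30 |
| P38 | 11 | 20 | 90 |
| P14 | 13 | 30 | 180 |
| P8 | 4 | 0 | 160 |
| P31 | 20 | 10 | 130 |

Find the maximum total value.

5970

Meeting every minimum uses 0+20+30+0+10 = 60 min, leaving 350.
Rank by margin per min: P31 20 > P14 13 > P38 11 > P8 4 > P30 2.
P31 takes 120 more to reach its cap of 130 → 230 left.
P14 takes 150 more to reach its cap of 180 → 80 left.
Give P38 70 more to hit its cap of 90 → 10 left.
Only 10 left; P8 takes them to reach 10.
Total = 11×90 + 13×180 + 4×10 + 20×130 = 5970.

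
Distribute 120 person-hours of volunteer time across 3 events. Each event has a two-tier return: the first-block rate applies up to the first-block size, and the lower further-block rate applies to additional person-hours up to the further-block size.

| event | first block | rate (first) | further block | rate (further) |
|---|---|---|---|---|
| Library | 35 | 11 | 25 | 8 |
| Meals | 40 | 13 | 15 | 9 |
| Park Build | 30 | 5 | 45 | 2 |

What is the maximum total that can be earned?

1265

Rank every tier by rate: Meals/T1 13 > Library/T1 11 > Meals/T2 9 > Library/T2 8 > Park Build/T1 5 > Park Build/T2 2.
Fill Meals T1 block (40 at 13) — 80 left.
Fill Library T1 block (35 at 11) — 45 left.
Meals T2 at 9: fill all 15 — 30 left.
Fill Library T2 block (25 at 8) — 5 left.
5 remain; put them into Park Build T1 at 5.
Total = 13×40 + 11×35 + 9×15 + 8×25 + 5×5 = 1265.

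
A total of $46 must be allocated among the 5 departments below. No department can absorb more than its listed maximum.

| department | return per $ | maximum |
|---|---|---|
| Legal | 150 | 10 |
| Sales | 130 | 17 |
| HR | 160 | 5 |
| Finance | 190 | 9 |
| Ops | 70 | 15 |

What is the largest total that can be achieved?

Order the departments by return per $: Finance 190 > HR 160 > Legal 150 > Sales 130 > Ops 70.
Finance takes 9 to reach its cap of 9 → 37 left.
HR: +5 to 5 (cap) → 32 left.
Give Legal 10 to hit its cap of 10 → 22 left.
Give Sales 17 to hit its cap of 17 → 5 left.
Ops has room for 15 but only 5 remain, so it gets 5.
Total = 150×10 + 130×17 + 160×5 + 190×9 + 70×5 = 6570.

6570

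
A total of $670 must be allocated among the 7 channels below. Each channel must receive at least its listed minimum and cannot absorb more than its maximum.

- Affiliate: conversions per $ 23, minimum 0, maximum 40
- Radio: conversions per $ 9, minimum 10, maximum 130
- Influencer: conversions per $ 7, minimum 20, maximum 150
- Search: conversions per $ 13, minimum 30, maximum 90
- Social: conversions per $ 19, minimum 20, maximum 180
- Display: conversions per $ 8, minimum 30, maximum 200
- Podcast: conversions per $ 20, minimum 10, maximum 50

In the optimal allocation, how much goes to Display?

160

Meeting every minimum uses 0+10+20+30+20+30+10 = 120 $, leaving 550.
Highest conversions per $ first: Affiliate 23 > Podcast 20 > Social 19 > Search 13 > Radio 9 > Display 8 > Influencer 7.
Affiliate takes 40 more to reach its cap of 40 — 510 left.
Podcast takes 40 more to reach its cap of 50 — 470 left.
Social: +160 to 180 (cap) — 310 left.
Give Search 60 more to hit its cap of 90 — 250 left.
Radio: +120 to 130 (cap) — 130 left.
Display has room for 170 more but only 130 remain, so it gets 160.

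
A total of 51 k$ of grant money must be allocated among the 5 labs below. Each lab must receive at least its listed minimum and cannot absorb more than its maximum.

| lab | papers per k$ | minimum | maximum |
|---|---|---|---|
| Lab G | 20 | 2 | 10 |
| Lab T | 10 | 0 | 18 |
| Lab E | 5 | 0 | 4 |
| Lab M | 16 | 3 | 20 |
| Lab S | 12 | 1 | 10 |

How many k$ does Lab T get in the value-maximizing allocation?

11

Meeting every minimum uses 2+0+0+3+1 = 6 k$, leaving 45.
Highest papers per k$ first: Lab G 20 > Lab M 16 > Lab S 12 > Lab T 10 > Lab E 5.
Lab G: +8 to 10 (cap) → 37 left.
Give Lab M 17 more to hit its cap of 20 → 20 left.
Give Lab S 9 more to hit its cap of 10 → 11 left.
Only 11 left; Lab T takes them to reach 11.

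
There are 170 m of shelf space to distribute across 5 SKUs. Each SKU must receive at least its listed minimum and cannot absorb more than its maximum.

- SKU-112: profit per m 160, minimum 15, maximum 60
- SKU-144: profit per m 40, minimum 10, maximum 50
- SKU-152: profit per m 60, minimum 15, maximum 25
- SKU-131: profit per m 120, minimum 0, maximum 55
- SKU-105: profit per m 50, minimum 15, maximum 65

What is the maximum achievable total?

19100

Meeting every minimum uses 15+10+15+0+15 = 55 m, leaving 115.
Rank by profit per m: SKU-112 160 > SKU-131 120 > SKU-152 60 > SKU-105 50 > SKU-144 40.
SKU-112 takes 45 more to reach its cap of 60 — 70 left.
SKU-131: +55 to 55 (cap) — 15 left.
SKU-152: +10 to 25 (cap) — 5 left.
Only 5 left; SKU-105 takes them to reach 20.
Total = 160×60 + 40×10 + 60×25 + 120×55 + 50×20 = 19100.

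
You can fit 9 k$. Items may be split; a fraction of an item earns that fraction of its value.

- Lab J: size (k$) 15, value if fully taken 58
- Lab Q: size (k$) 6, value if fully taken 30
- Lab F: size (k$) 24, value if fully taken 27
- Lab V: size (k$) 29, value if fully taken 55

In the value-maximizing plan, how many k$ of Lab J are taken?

3

Best value per unit of size first: Lab Q 30/6≈5, Lab J 58/15≈3.87, Lab V 55/29≈1.9, Lab F 27/24≈1.12.
All 6 k$ of Lab Q fit (value 30) ; 3 remain.
Fill the last 3 k$ with part of Lab J: 3/15 of it earns 11.6.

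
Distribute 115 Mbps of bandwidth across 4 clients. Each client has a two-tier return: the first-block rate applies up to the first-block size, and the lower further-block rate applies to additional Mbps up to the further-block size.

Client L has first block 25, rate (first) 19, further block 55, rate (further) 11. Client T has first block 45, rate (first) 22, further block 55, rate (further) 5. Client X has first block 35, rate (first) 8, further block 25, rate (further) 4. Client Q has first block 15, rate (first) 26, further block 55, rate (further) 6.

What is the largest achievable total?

Rank every tier by rate: Client Q/first 26 > Client T/first 22 > Client L/first 19 > Client L/second 11 > Client X/first 8 > Client Q/second 6 > Client T/second 5 > Client X/second 4.
Client Q first at 26: fill all 15 → 100 left.
Client T/first (22): +45 → 55 left.
Client L first at 19: fill all 25 → 30 left.
30 remain; put them into Client L second at 11.
Total = 26×15 + 22×45 + 19×25 + 11×30 = 2185.

2185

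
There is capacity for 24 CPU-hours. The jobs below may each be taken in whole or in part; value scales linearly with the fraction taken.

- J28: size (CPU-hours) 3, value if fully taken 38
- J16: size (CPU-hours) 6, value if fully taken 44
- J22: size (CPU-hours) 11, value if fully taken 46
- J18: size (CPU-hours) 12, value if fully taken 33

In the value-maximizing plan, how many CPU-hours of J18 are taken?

Best value per unit of size first: J28 38/3≈12.7, J16 44/6≈7.33, J22 46/11≈4.18, J18 33/12≈2.75.
Take all of J28 (3 CPU-hours, value 38) ; 21 CPU-hours left.
All 6 CPU-hours of J16 fit (value 44) ; 15 remain.
Take all of J22 (11 CPU-hours, value 46) ; 4 CPU-hours left.
4 CPU-hours left: a 4/12 share of J18 gives 33×4/12 = 11.

4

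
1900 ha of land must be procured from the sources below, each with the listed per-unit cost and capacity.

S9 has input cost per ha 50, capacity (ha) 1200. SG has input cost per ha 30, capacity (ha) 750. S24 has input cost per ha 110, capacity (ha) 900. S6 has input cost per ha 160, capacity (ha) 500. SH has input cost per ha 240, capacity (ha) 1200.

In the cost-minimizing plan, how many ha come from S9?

1150

Fill from the cheapest source first.
Take 750 from SG at 30 ; need 1150 more.
S9 (50): take the remaining 1150 ; done.
S24, S6, SH: unused.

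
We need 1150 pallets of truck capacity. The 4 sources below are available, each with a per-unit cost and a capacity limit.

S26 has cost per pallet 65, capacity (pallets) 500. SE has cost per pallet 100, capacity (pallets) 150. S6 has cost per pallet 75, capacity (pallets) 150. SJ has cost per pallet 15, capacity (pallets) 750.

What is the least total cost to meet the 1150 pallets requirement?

Use sources in increasing cost order.
SJ (15): use full 750 → 400 pallets to go.
S26 at 65: take 400 of its 500 → requirement met.
S6, SE: unused.
Cost = 750×15 + 400×65 = 37250.

37250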